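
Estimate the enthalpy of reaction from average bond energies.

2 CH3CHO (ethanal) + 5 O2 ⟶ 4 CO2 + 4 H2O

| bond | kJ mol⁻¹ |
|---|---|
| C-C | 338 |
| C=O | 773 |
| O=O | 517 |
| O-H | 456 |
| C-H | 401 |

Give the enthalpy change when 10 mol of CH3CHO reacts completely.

ΔH = −9085 kJ

Bonds broken (reactants):
  C-C: 2 × 338 = 676
  C-H: 8 × 401 = 3208
  C=O: 2 × 773 = 1546
  O=O: 5 × 517 = 2585
  Σ(broken) = 8015 kJ
Bonds formed (products):
  C=O: 8 × 773 = 6184
  O-H: 8 × 456 = 3648
  Σ(formed) = 9832 kJ
ΔH = Σ(broken) − Σ(formed) = 8015 − 9832 = −1817 kJ
For 5× the reaction as written: 5 × (−1817) = −9085 kJ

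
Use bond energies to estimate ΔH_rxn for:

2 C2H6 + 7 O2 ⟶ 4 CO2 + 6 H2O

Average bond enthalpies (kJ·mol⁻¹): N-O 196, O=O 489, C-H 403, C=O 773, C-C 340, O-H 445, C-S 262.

Bonds broken (reactants):
  C-C: 2 × 340 = 680
  C-H: 12 × 403 = 4836
  O=O: 7 × 489 = 3423
  Σ(broken) = 8939 kJ
Bonds formed (products):
  C=O: 8 × 773 = 6184
  O-H: 12 × 445 = 5340
  Σ(formed) = 11524 kJ
ΔH = Σ(broken) − Σ(formed) = 8939 − 11524 = −2585 kJ

ΔH ≈ −2585 kJ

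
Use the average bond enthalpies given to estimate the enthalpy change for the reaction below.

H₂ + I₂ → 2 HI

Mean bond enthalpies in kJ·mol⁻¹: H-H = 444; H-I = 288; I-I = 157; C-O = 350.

ΔH ≈ +25 kJ

Bonds broken (reactants):
  H-H: 1 × 444 = 444
  I-I: 1 × 157 = 157
  Σ(broken) = 601 kJ
Bonds formed (products):
  H-I: 2 × 288 = 576
  Σ(formed) = 576 kJ
ΔH = Σ(broken) − Σ(formed) = 601 − 576 = +25 kJ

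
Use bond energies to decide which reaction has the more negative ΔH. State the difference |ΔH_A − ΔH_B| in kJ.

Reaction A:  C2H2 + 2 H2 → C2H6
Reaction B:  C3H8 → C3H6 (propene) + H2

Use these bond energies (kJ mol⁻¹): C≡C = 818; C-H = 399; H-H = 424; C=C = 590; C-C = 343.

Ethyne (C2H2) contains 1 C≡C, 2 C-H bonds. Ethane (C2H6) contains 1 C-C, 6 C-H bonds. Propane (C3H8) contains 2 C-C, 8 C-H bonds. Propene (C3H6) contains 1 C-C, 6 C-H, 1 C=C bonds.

Reaction A, by 400 kJ

Reaction A:
  Bonds broken (reactants):
    C≡C: 1 × 818 = 818
    C-H: 2 × 399 = 798
    H-H: 2 × 424 = 848
    Σ(broken) = 2464 kJ
  Bonds formed (products):
    C-C: 1 × 343 = 343
    C-H: 6 × 399 = 2394
    Σ(formed) = 2737 kJ
  ΔH_A = 2464 − 2737 = −273 kJ
Reaction B:
  Bonds broken (reactants):
    C-C: 2 × 343 = 686
    C-H: 8 × 399 = 3192
    Σ(broken) = 3878 kJ
  Bonds formed (products):
    C-C: 1 × 343 = 343
    C-H: 6 × 399 = 2394
    C=C: 1 × 590 = 590
    H-H: 1 × 424 = 424
    Σ(formed) = 3751 kJ
  ΔH_B = 3878 − 3751 = +127 kJ
ΔH_A − ΔH_B = −400 kJ, so reaction A has the more negative ΔH; |ΔH_A − ΔH_B| = 400 kJ.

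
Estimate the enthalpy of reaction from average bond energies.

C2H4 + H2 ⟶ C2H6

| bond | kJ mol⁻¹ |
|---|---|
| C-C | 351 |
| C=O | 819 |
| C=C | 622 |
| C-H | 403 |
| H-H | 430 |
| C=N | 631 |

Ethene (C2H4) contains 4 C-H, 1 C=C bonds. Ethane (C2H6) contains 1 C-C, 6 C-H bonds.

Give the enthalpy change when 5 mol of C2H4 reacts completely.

Bonds broken (reactants):
  C-H: 4 × 403 = 1612
  C=C: 1 × 622 = 622
  H-H: 1 × 430 = 430
  Σ(broken) = 2664 kJ
Bonds formed (products):
  C-C: 1 × 351 = 351
  C-H: 6 × 403 = 2418
  Σ(formed) = 2769 kJ
ΔH = Σ(broken) − Σ(formed) = 2664 − 2769 = −105 kJ
For 5× the reaction as written: 5 × (−105) = −525 kJ

ΔH = −525 kJ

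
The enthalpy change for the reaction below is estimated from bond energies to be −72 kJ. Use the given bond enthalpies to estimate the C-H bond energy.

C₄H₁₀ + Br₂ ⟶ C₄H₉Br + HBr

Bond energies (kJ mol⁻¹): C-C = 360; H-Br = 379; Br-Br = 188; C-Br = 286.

Let D be the C-H bond energy.
Σ(broken) = 1×188 + 3×360 + 10×D = 1268 + 10D
Σ(formed) = 1×286 + 3×360 + 9×D + 1×379 = 1745 + 9D
ΔH = Σ(broken) − Σ(formed) = (1268 + 10D) − (1745 + 9D) = −477 + D
Setting this equal to −72 kJ gives D = 405 kJ/mol.

D(C-H) ≈ 405 kJ/mol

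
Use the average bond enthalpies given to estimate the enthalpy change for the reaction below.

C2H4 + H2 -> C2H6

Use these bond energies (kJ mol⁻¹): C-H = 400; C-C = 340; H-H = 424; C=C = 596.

Bonds broken (reactants):
  C-H: 4 × 400 = 1600
  C=C: 1 × 596 = 596
  H-H: 1 × 424 = 424
  Σ(broken) = 2620 kJ
Bonds formed (products):
  C-C: 1 × 340 = 340
  C-H: 6 × 400 = 2400
  Σ(formed) = 2740 kJ
ΔH = Σ(broken) − Σ(formed) = 2620 − 2740 = −120 kJ

ΔH ≈ −120 kJ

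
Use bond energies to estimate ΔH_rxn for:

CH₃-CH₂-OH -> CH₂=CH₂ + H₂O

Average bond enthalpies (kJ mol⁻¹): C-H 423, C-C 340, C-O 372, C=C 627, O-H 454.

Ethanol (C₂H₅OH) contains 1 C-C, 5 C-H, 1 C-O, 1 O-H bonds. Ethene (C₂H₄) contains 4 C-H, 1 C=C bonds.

ΔH ≈ +54 kJ

Bonds broken (reactants):
  C-C: 1 × 340 = 340
  C-H: 5 × 423 = 2115
  C-O: 1 × 372 = 372
  O-H: 1 × 454 = 454
  Σ(broken) = 3281 kJ
Bonds formed (products):
  C-H: 4 × 423 = 1692
  C=C: 1 × 627 = 627
  O-H: 2 × 454 = 908
  Σ(formed) = 3227 kJ
ΔH = Σ(broken) − Σ(formed) = 3281 − 3227 = +54 kJ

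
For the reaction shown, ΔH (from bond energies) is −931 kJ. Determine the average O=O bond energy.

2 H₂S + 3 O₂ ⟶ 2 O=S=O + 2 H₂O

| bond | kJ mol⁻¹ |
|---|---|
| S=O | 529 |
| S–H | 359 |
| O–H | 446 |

Let D be the O=O bond energy.
Σ(broken) = 3×D + 4×359 = 1436 + 3D
Σ(formed) = 4×446 + 4×529 = 3900
ΔH = Σ(broken) − Σ(formed) = (1436 + 3D) − (3900) = −2464 + 3D
Setting this equal to −931 kJ gives 3D = 1533, so D = 511 kJ/mol.

D(O=O) ≈ 511 kJ/mol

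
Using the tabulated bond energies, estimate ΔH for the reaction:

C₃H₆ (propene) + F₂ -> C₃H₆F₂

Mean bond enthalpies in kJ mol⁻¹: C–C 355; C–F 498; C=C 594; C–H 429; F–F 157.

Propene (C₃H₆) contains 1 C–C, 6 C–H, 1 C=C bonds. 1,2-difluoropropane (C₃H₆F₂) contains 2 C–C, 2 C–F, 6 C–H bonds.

Bonds broken (reactants):
  C–C: 1 × 355 = 355
  C–H: 6 × 429 = 2574
  C=C: 1 × 594 = 594
  F–F: 1 × 157 = 157
  Σ(broken) = 3680 kJ
Bonds formed (products):
  C–C: 2 × 355 = 710
  C–F: 2 × 498 = 996
  C–H: 6 × 429 = 2574
  Σ(formed) = 4280 kJ
ΔH = Σ(broken) − Σ(formed) = 3680 − 4280 = −600 kJ

ΔH ≈ −600 kJ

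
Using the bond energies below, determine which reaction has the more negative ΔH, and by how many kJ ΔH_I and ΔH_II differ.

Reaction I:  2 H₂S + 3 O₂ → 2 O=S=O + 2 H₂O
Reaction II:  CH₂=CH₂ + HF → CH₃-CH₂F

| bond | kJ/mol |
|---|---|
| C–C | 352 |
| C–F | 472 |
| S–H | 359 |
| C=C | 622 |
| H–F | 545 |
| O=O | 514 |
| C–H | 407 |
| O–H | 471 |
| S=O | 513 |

Reaction I, by 894 kJ

Reaction I:
  Bonds broken (reactants):
    O=O: 3 × 514 = 1542
    S–H: 4 × 359 = 1436
    Σ(broken) = 2978 kJ
  Bonds formed (products):
    O–H: 4 × 471 = 1884
    S=O: 4 × 513 = 2052
    Σ(formed) = 3936 kJ
  ΔH_I = 2978 − 3936 = −958 kJ
Reaction II:
  Bonds broken (reactants):
    C–H: 4 × 407 = 1628
    C=C: 1 × 622 = 622
    H–F: 1 × 545 = 545
    Σ(broken) = 2795 kJ
  Bonds formed (products):
    C–C: 1 × 352 = 352
    C–F: 1 × 472 = 472
    C–H: 5 × 407 = 2035
    Σ(formed) = 2859 kJ
  ΔH_II = 2795 − 2859 = −64 kJ
ΔH_I − ΔH_II = −894 kJ, so reaction I has the more negative ΔH; |ΔH_I − ΔH_II| = 894 kJ.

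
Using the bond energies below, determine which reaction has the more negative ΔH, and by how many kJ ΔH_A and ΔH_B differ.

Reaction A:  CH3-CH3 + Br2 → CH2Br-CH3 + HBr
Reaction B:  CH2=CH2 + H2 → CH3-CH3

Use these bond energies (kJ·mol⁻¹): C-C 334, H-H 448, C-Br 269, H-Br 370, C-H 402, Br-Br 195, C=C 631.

Reaction A:
  Bonds broken (reactants):
    Br-Br: 1 × 195 = 195
    C-C: 1 × 334 = 334
    C-H: 6 × 402 = 2412
    Σ(broken) = 2941 kJ
  Bonds formed (products):
    C-Br: 1 × 269 = 269
    C-C: 1 × 334 = 334
    C-H: 5 × 402 = 2010
    H-Br: 1 × 370 = 370
    Σ(formed) = 2983 kJ
  ΔH_A = 2941 − 2983 = −42 kJ
Reaction B:
  Bonds broken (reactants):
    C-H: 4 × 402 = 1608
    C=C: 1 × 631 = 631
    H-H: 1 × 448 = 448
    Σ(broken) = 2687 kJ
  Bonds formed (products):
    C-C: 1 × 334 = 334
    C-H: 6 × 402 = 2412
    Σ(formed) = 2746 kJ
  ΔH_B = 2687 − 2746 = −59 kJ
ΔH_A − ΔH_B = +17 kJ, so reaction B has the more negative ΔH; |ΔH_A − ΔH_B| = 17 kJ.

Reaction B, by 17 kJ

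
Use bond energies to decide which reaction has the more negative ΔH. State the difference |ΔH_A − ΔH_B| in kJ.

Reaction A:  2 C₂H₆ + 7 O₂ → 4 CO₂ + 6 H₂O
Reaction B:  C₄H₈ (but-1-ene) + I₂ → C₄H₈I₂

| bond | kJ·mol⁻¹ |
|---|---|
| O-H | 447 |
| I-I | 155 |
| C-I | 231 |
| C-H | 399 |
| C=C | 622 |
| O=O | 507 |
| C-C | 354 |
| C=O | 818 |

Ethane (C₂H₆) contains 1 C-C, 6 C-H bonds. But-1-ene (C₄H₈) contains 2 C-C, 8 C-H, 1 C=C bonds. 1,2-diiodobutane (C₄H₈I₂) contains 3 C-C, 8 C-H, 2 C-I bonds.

Reaction A:
  Bonds broken (reactants):
    C-C: 2 × 354 = 708
    C-H: 12 × 399 = 4788
    O=O: 7 × 507 = 3549
    Σ(broken) = 9045 kJ
  Bonds formed (products):
    C=O: 8 × 818 = 6544
    O-H: 12 × 447 = 5364
    Σ(formed) = 11908 kJ
  ΔH_A = 9045 − 11908 = −2863 kJ
Reaction B:
  Bonds broken (reactants):
    C-C: 2 × 354 = 708
    C-H: 8 × 399 = 3192
    C=C: 1 × 622 = 622
    I-I: 1 × 155 = 155
    Σ(broken) = 4677 kJ
  Bonds formed (products):
    C-C: 3 × 354 = 1062
    C-H: 8 × 399 = 3192
    C-I: 2 × 231 = 462
    Σ(formed) = 4716 kJ
  ΔH_B = 4677 − 4716 = −39 kJ
ΔH_A − ΔH_B = −2824 kJ, so reaction A has the more negative ΔH; |ΔH_A − ΔH_B| = 2824 kJ.

Reaction A, by 2824 kJ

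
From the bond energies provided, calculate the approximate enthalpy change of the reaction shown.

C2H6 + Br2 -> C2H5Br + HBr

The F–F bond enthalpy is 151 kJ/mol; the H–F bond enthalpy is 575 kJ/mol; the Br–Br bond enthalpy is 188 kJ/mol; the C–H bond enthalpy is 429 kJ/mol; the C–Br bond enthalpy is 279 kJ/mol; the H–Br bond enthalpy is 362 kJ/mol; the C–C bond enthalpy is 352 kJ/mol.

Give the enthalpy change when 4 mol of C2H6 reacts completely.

ΔH = −96 kJ

Bonds broken (reactants):
  Br–Br: 1 × 188 = 188
  C–C: 1 × 352 = 352
  C–H: 6 × 429 = 2574
  Σ(broken) = 3114 kJ
Bonds formed (products):
  C–Br: 1 × 279 = 279
  C–C: 1 × 352 = 352
  C–H: 5 × 429 = 2145
  H–Br: 1 × 362 = 362
  Σ(formed) = 3138 kJ
ΔH = Σ(broken) − Σ(formed) = 3114 − 3138 = −24 kJ
For 4× the reaction as written: 4 × (−24) = −96 kJ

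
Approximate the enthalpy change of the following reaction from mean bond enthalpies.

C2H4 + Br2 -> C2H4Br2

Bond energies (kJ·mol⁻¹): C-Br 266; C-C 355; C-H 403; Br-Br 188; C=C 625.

ΔH ≈ −74 kJ

Bonds broken (reactants):
  Br-Br: 1 × 188 = 188
  C-H: 4 × 403 = 1612
  C=C: 1 × 625 = 625
  Σ(broken) = 2425 kJ
Bonds formed (products):
  C-Br: 2 × 266 = 532
  C-C: 1 × 355 = 355
  C-H: 4 × 403 = 1612
  Σ(formed) = 2499 kJ
ΔH = Σ(broken) − Σ(formed) = 2425 − 2499 = −74 kJ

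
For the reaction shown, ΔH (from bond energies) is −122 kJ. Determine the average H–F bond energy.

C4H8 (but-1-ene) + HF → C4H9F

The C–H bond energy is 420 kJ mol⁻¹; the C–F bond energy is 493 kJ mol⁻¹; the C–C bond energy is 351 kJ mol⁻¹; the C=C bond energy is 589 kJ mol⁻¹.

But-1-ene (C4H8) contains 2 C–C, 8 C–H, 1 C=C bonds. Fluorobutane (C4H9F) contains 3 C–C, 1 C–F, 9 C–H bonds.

Let D be the H–F bond energy.
Σ(broken) = 2×351 + 8×420 + 1×589 + 1×D = 4651 + D
Σ(formed) = 3×351 + 1×493 + 9×420 = 5326
ΔH = Σ(broken) − Σ(formed) = (4651 + D) − (5326) = −675 + D
Setting this equal to −122 kJ gives D = 553 kJ/mol.

D(H–F) ≈ 553 kJ/mol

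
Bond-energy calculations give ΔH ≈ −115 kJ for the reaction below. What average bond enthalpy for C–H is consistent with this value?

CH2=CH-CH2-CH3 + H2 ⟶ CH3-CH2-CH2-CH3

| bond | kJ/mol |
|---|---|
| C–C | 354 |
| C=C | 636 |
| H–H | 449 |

D(C–H) ≈ 423 kJ/mol

Let D be the C–H bond energy.
Σ(broken) = 2×354 + 8×D + 1×636 + 1×449 = 1793 + 8D
Σ(formed) = 3×354 + 10×D = 1062 + 10D
ΔH = Σ(broken) − Σ(formed) = (1793 + 8D) − (1062 + 10D) = +731 − 2D
Setting this equal to −115 kJ gives 2D = 846, so D = 423 kJ/mol.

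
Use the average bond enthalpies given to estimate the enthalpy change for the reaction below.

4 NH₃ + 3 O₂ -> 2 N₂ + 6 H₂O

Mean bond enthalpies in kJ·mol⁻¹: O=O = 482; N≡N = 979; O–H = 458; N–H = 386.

Bonds broken (reactants):
  N–H: 12 × 386 = 4632
  O=O: 3 × 482 = 1446
  Σ(broken) = 6078 kJ
Bonds formed (products):
  N≡N: 2 × 979 = 1958
  O–H: 12 × 458 = 5496
  Σ(formed) = 7454 kJ
ΔH = Σ(broken) − Σ(formed) = 6078 − 7454 = −1376 kJ

ΔH ≈ −1376 kJ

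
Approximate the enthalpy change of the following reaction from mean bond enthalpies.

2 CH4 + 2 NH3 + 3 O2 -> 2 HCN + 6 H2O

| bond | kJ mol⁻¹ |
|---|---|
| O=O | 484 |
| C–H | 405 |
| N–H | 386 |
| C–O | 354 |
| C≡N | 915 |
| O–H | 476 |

Bonds broken (reactants):
  C–H: 8 × 405 = 3240
  N–H: 6 × 386 = 2316
  O=O: 3 × 484 = 1452
  Σ(broken) = 7008 kJ
Bonds formed (products):
  C≡N: 2 × 915 = 1830
  C–H: 2 × 405 = 810
  O–H: 12 × 476 = 5712
  Σ(formed) = 8352 kJ
ΔH = Σ(broken) − Σ(formed) = 7008 − 8352 = −1344 kJ

ΔH ≈ −1344 kJ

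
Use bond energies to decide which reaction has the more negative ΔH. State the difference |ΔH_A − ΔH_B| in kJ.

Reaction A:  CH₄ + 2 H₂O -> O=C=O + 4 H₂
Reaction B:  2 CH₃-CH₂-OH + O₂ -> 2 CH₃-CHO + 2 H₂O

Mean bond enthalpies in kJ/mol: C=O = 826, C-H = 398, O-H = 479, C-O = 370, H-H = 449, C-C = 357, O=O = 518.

Reaction A:
  Bonds broken (reactants):
    C-H: 4 × 398 = 1592
    O-H: 4 × 479 = 1916
    Σ(broken) = 3508 kJ
  Bonds formed (products):
    C=O: 2 × 826 = 1652
    H-H: 4 × 449 = 1796
    Σ(formed) = 3448 kJ
  ΔH_A = 3508 − 3448 = +60 kJ
Reaction B:
  Bonds broken (reactants):
    C-C: 2 × 357 = 714
    C-H: 10 × 398 = 3980
    C-O: 2 × 370 = 740
    O-H: 2 × 479 = 958
    O=O: 1 × 518 = 518
    Σ(broken) = 6910 kJ
  Bonds formed (products):
    C-C: 2 × 357 = 714
    C-H: 8 × 398 = 3184
    C=O: 2 × 826 = 1652
    O-H: 4 × 479 = 1916
    Σ(formed) = 7466 kJ
  ΔH_B = 6910 − 7466 = −556 kJ
ΔH_A − ΔH_B = +616 kJ, so reaction B has the more negative ΔH; |ΔH_A − ΔH_B| = 616 kJ.

Reaction B, by 616 kJ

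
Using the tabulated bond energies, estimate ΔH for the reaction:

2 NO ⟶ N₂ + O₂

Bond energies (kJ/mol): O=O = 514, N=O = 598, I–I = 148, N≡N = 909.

ΔH ≈ −227 kJ

Bonds broken (reactants):
  N=O: 2 × 598 = 1196
  Σ(broken) = 1196 kJ
Bonds formed (products):
  N≡N: 1 × 909 = 909
  O=O: 1 × 514 = 514
  Σ(formed) = 1423 kJ
ΔH = Σ(broken) − Σ(formed) = 1196 − 1423 = −227 kJ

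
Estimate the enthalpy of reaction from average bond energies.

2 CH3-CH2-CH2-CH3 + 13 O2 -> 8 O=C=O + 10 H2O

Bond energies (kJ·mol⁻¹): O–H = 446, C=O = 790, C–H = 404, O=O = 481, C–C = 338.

Bonds broken (reactants):
  C–C: 6 × 338 = 2028
  C–H: 20 × 404 = 8080
  O=O: 13 × 481 = 6253
  Σ(broken) = 16361 kJ
Bonds formed (products):
  C=O: 16 × 790 = 12640
  O–H: 20 × 446 = 8920
  Σ(formed) = 21560 kJ
ΔH = Σ(broken) − Σ(formed) = 16361 − 21560 = −5199 kJ

ΔH ≈ −5199 kJ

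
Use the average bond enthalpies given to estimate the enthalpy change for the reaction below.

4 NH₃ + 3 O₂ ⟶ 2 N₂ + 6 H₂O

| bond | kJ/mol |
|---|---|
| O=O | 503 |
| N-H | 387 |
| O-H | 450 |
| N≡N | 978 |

Bonds broken (reactants):
  N-H: 12 × 387 = 4644
  O=O: 3 × 503 = 1509
  Σ(broken) = 6153 kJ
Bonds formed (products):
  N≡N: 2 × 978 = 1956
  O-H: 12 × 450 = 5400
  Σ(formed) = 7356 kJ
ΔH = Σ(broken) − Σ(formed) = 6153 − 7356 = −1203 kJ

ΔH ≈ −1203 kJ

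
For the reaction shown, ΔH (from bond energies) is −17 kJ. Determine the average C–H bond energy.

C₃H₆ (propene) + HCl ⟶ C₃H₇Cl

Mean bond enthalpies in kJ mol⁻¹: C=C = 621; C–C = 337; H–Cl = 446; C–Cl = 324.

Let D be the C–H bond energy.
Σ(broken) = 1×337 + 6×D + 1×621 + 1×446 = 1404 + 6D
Σ(formed) = 2×337 + 1×324 + 7×D = 998 + 7D
ΔH = Σ(broken) − Σ(formed) = (1404 + 6D) − (998 + 7D) = +406 − D
Setting this equal to −17 kJ gives D = 423 kJ/mol.

D(C–H) ≈ 423 kJ/mol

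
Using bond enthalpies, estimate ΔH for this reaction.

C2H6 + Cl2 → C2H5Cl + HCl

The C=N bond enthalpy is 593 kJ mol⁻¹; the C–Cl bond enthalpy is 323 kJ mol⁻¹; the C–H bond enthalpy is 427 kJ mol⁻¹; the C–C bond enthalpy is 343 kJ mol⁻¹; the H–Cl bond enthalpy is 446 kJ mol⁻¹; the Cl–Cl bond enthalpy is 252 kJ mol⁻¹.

Bonds broken (reactants):
  C–C: 1 × 343 = 343
  C–H: 6 × 427 = 2562
  Cl–Cl: 1 × 252 = 252
  Σ(broken) = 3157 kJ
Bonds formed (products):
  C–C: 1 × 343 = 343
  C–Cl: 1 × 323 = 323
  C–H: 5 × 427 = 2135
  H–Cl: 1 × 446 = 446
  Σ(formed) = 3247 kJ
ΔH = Σ(broken) − Σ(formed) = 3157 − 3247 = −90 kJ

ΔH ≈ −90 kJ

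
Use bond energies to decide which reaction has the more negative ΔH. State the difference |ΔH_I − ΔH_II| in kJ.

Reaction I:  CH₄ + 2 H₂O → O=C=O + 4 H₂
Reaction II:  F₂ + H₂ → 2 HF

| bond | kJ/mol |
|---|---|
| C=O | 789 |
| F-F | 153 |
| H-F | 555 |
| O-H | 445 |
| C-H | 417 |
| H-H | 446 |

Reaction II, by 597 kJ

Reaction I:
  Bonds broken (reactants):
    C-H: 4 × 417 = 1668
    O-H: 4 × 445 = 1780
    Σ(broken) = 3448 kJ
  Bonds formed (products):
    C=O: 2 × 789 = 1578
    H-H: 4 × 446 = 1784
    Σ(formed) = 3362 kJ
  ΔH_I = 3448 − 3362 = +86 kJ
Reaction II:
  Bonds broken (reactants):
    F-F: 1 × 153 = 153
    H-H: 1 × 446 = 446
    Σ(broken) = 599 kJ
  Bonds formed (products):
    H-F: 2 × 555 = 1110
    Σ(formed) = 1110 kJ
  ΔH_II = 599 − 1110 = −511 kJ
ΔH_I − ΔH_II = +597 kJ, so reaction II has the more negative ΔH; |ΔH_I − ΔH_II| = 597 kJ.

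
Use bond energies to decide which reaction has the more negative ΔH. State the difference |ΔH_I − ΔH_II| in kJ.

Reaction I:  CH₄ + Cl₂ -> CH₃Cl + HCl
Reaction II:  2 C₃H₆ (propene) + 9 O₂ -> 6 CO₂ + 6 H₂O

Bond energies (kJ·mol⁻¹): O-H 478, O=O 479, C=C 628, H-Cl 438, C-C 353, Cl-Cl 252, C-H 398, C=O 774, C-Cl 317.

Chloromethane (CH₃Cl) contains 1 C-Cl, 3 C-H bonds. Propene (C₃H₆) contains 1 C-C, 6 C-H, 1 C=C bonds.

Reaction I:
  Bonds broken (reactants):
    C-H: 4 × 398 = 1592
    Cl-Cl: 1 × 252 = 252
    Σ(broken) = 1844 kJ
  Bonds formed (products):
    C-Cl: 1 × 317 = 317
    C-H: 3 × 398 = 1194
    H-Cl: 1 × 438 = 438
    Σ(formed) = 1949 kJ
  ΔH_I = 1844 − 1949 = −105 kJ
Reaction II:
  Bonds broken (reactants):
    C-C: 2 × 353 = 706
    C-H: 12 × 398 = 4776
    C=C: 2 × 628 = 1256
    O=O: 9 × 479 = 4311
    Σ(broken) = 11049 kJ
  Bonds formed (products):
    C=O: 12 × 774 = 9288
    O-H: 12 × 478 = 5736
    Σ(formed) = 15024 kJ
  ΔH_II = 11049 − 15024 = −3975 kJ
ΔH_I − ΔH_II = +3870 kJ, so reaction II has the more negative ΔH; |ΔH_I − ΔH_II| = 3870 kJ.

Reaction II, by 3870 kJ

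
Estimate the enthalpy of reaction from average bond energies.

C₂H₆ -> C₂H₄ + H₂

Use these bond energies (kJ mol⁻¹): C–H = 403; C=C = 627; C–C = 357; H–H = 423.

Bonds broken (reactants):
  C–C: 1 × 357 = 357
  C–H: 6 × 403 = 2418
  Σ(broken) = 2775 kJ
Bonds formed (products):
  C–H: 4 × 403 = 1612
  C=C: 1 × 627 = 627
  H–H: 1 × 423 = 423
  Σ(formed) = 2662 kJ
ΔH = Σ(broken) − Σ(formed) = 2775 − 2662 = +113 kJ

ΔH ≈ +113 kJ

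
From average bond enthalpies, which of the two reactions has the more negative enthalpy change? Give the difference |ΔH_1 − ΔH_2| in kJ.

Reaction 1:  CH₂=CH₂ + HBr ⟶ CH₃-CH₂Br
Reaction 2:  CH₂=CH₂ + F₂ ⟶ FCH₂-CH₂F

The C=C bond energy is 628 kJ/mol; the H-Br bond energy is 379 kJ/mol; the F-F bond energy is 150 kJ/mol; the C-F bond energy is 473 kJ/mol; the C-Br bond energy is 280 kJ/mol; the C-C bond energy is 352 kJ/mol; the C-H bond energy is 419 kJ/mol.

Reaction 1:
  Bonds broken (reactants):
    C-H: 4 × 419 = 1676
    C=C: 1 × 628 = 628
    H-Br: 1 × 379 = 379
    Σ(broken) = 2683 kJ
  Bonds formed (products):
    C-Br: 1 × 280 = 280
    C-C: 1 × 352 = 352
    C-H: 5 × 419 = 2095
    Σ(formed) = 2727 kJ
  ΔH_1 = 2683 − 2727 = −44 kJ
Reaction 2:
  Bonds broken (reactants):
    C-H: 4 × 419 = 1676
    C=C: 1 × 628 = 628
    F-F: 1 × 150 = 150
    Σ(broken) = 2454 kJ
  Bonds formed (products):
    C-C: 1 × 352 = 352
    C-F: 2 × 473 = 946
    C-H: 4 × 419 = 1676
    Σ(formed) = 2974 kJ
  ΔH_2 = 2454 − 2974 = −520 kJ
ΔH_1 − ΔH_2 = +476 kJ, so reaction 2 has the more negative ΔH; |ΔH_1 − ΔH_2| = 476 kJ.

Reaction 2, by 476 kJ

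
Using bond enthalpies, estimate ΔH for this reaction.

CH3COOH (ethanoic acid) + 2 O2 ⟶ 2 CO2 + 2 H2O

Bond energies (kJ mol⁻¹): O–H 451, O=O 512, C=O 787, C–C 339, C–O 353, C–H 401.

ΔH ≈ −795 kJ

Bonds broken (reactants):
  C–C: 1 × 339 = 339
  C–H: 3 × 401 = 1203
  C–O: 1 × 353 = 353
  C=O: 1 × 787 = 787
  O–H: 1 × 451 = 451
  O=O: 2 × 512 = 1024
  Σ(broken) = 4157 kJ
Bonds formed (products):
  C=O: 4 × 787 = 3148
  O–H: 4 × 451 = 1804
  Σ(formed) = 4952 kJ
ΔH = Σ(broken) − Σ(formed) = 4157 − 4952 = −795 kJ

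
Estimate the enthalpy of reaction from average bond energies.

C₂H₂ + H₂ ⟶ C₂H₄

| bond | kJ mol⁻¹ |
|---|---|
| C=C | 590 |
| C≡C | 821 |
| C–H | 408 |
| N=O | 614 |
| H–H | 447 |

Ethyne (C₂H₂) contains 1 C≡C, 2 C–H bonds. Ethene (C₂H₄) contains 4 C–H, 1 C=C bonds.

Bonds broken (reactants):
  C≡C: 1 × 821 = 821
  C–H: 2 × 408 = 816
  H–H: 1 × 447 = 447
  Σ(broken) = 2084 kJ
Bonds formed (products):
  C–H: 4 × 408 = 1632
  C=C: 1 × 590 = 590
  Σ(formed) = 2222 kJ
ΔH = Σ(broken) − Σ(formed) = 2084 − 2222 = −138 kJ

ΔH ≈ −138 kJ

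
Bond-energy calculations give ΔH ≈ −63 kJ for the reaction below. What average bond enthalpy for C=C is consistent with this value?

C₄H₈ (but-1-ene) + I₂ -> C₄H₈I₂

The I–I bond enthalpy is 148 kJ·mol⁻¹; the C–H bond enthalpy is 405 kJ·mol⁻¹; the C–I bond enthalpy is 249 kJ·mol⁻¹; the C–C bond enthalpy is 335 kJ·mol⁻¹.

D(C=C) ≈ 622 kJ/mol

Let D be the C=C bond energy.
Σ(broken) = 2×335 + 8×405 + 1×D + 1×148 = 4058 + D
Σ(formed) = 3×335 + 8×405 + 2×249 = 4743
ΔH = Σ(broken) − Σ(formed) = (4058 + D) − (4743) = −685 + D
Setting this equal to −63 kJ gives D = 622 kJ/mol.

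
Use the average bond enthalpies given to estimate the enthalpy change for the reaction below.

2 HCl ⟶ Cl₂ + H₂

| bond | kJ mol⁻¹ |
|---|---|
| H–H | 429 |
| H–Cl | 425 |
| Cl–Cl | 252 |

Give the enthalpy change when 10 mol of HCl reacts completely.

Bonds broken (reactants):
  H–Cl: 2 × 425 = 850
  Σ(broken) = 850 kJ
Bonds formed (products):
  Cl–Cl: 1 × 252 = 252
  H–H: 1 × 429 = 429
  Σ(formed) = 681 kJ
ΔH = Σ(broken) − Σ(formed) = 850 − 681 = +169 kJ
For 5× the reaction as written: 5 × (+169) = +845 kJ

ΔH = +845 kJ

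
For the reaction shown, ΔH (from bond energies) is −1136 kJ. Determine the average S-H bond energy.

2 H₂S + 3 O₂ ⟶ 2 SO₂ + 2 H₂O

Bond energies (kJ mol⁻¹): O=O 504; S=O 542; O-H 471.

D(S-H) ≈ 351 kJ/mol

Let D be the S-H bond energy.
Σ(broken) = 3×504 + 4×D = 1512 + 4D
Σ(formed) = 4×471 + 4×542 = 4052
ΔH = Σ(broken) − Σ(formed) = (1512 + 4D) − (4052) = −2540 + 4D
Setting this equal to −1136 kJ gives 4D = 1404, so D = 351 kJ/mol.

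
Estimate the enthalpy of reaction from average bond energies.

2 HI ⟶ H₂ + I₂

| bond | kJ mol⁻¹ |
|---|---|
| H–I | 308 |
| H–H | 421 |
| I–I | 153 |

Bonds broken (reactants):
  H–I: 2 × 308 = 616
  Σ(broken) = 616 kJ
Bonds formed (products):
  H–H: 1 × 421 = 421
  I–I: 1 × 153 = 153
  Σ(formed) = 574 kJ
ΔH = Σ(broken) − Σ(formed) = 616 − 574 = +42 kJ

ΔH ≈ +42 kJ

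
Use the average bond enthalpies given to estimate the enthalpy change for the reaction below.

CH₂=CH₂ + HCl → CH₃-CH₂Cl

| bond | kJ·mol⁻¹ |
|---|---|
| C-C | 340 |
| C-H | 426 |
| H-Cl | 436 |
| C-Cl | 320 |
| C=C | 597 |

ΔH ≈ −53 kJ

Bonds broken (reactants):
  C-H: 4 × 426 = 1704
  C=C: 1 × 597 = 597
  H-Cl: 1 × 436 = 436
  Σ(broken) = 2737 kJ
Bonds formed (products):
  C-C: 1 × 340 = 340
  C-Cl: 1 × 320 = 320
  C-H: 5 × 426 = 2130
  Σ(formed) = 2790 kJ
ΔH = Σ(broken) − Σ(formed) = 2737 − 2790 = −53 kJ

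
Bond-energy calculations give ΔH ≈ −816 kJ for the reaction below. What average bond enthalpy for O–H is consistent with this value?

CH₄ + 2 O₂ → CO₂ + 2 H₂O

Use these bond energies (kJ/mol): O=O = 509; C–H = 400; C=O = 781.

D(O–H) ≈ 468 kJ/mol

Let D be the O–H bond energy.
Σ(broken) = 4×400 + 2×509 = 2618
Σ(formed) = 2×781 + 4×D = 1562 + 4D
ΔH = Σ(broken) − Σ(formed) = (2618) − (1562 + 4D) = +1056 − 4D
Setting this equal to −816 kJ gives 4D = 1872, so D = 468 kJ/mol.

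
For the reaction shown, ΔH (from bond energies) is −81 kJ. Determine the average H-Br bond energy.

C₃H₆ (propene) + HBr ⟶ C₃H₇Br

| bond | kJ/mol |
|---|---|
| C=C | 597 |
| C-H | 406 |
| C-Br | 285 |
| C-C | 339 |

Let D be the H-Br bond energy.
Σ(broken) = 1×339 + 6×406 + 1×597 + 1×D = 3372 + D
Σ(formed) = 1×285 + 2×339 + 7×406 = 3805
ΔH = Σ(broken) − Σ(formed) = (3372 + D) − (3805) = −433 + D
Setting this equal to −81 kJ gives D = 352 kJ/mol.

D(H-Br) ≈ 352 kJ/mol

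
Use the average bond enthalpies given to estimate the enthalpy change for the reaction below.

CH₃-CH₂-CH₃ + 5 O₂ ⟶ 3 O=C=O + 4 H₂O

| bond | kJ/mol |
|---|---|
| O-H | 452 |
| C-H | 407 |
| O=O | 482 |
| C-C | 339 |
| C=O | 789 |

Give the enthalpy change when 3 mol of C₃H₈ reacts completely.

Bonds broken (reactants):
  C-C: 2 × 339 = 678
  C-H: 8 × 407 = 3256
  O=O: 5 × 482 = 2410
  Σ(broken) = 6344 kJ
Bonds formed (products):
  C=O: 6 × 789 = 4734
  O-H: 8 × 452 = 3616
  Σ(formed) = 8350 kJ
ΔH = Σ(broken) − Σ(formed) = 6344 − 8350 = −2006 kJ
For 3× the reaction as written: 3 × (−2006) = −6018 kJ

ΔH = −6018 kJ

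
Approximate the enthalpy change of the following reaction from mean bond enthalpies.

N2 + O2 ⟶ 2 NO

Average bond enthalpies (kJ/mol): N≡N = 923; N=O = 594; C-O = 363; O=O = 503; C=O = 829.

Bonds broken (reactants):
  N≡N: 1 × 923 = 923
  O=O: 1 × 503 = 503
  Σ(broken) = 1426 kJ
Bonds formed (products):
  N=O: 2 × 594 = 1188
  Σ(formed) = 1188 kJ
ΔH = Σ(broken) − Σ(formed) = 1426 − 1188 = +238 kJ

ΔH ≈ +238 kJ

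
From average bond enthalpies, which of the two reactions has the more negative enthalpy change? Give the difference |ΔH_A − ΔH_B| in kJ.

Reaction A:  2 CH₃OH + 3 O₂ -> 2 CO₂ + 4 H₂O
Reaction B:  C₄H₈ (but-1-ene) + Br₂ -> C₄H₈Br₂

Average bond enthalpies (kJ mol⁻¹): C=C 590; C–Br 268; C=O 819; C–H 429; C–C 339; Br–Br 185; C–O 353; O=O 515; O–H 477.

Reaction A, by 1213 kJ

Reaction A:
  Bonds broken (reactants):
    C–H: 6 × 429 = 2574
    C–O: 2 × 353 = 706
    O–H: 2 × 477 = 954
    O=O: 3 × 515 = 1545
    Σ(broken) = 5779 kJ
  Bonds formed (products):
    C=O: 4 × 819 = 3276
    O–H: 8 × 477 = 3816
    Σ(formed) = 7092 kJ
  ΔH_A = 5779 − 7092 = −1313 kJ
Reaction B:
  Bonds broken (reactants):
    Br–Br: 1 × 185 = 185
    C–C: 2 × 339 = 678
    C–H: 8 × 429 = 3432
    C=C: 1 × 590 = 590
    Σ(broken) = 4885 kJ
  Bonds formed (products):
    C–Br: 2 × 268 = 536
    C–C: 3 × 339 = 1017
    C–H: 8 × 429 = 3432
    Σ(formed) = 4985 kJ
  ΔH_B = 4885 − 4985 = −100 kJ
ΔH_A − ΔH_B = −1213 kJ, so reaction A has the more negative ΔH; |ΔH_A − ΔH_B| = 1213 kJ.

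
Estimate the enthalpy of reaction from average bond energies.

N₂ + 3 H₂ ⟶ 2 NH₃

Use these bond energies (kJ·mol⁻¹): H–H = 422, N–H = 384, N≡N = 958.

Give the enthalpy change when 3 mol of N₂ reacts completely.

ΔH = −240 kJ

Bonds broken (reactants):
  H–H: 3 × 422 = 1266
  N≡N: 1 × 958 = 958
  Σ(broken) = 2224 kJ
Bonds formed (products):
  N–H: 6 × 384 = 2304
  Σ(formed) = 2304 kJ
ΔH = Σ(broken) − Σ(formed) = 2224 − 2304 = −80 kJ
For 3× the reaction as written: 3 × (−80) = −240 kJ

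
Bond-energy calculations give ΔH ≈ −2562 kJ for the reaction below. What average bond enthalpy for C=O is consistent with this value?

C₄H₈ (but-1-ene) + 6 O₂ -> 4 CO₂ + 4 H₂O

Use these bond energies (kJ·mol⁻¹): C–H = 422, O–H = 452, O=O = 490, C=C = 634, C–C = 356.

Let D be the C=O bond energy.
Σ(broken) = 2×356 + 8×422 + 1×634 + 6×490 = 7662
Σ(formed) = 8×D + 8×452 = 3616 + 8D
ΔH = Σ(broken) − Σ(formed) = (7662) − (3616 + 8D) = +4046 − 8D
Setting this equal to −2562 kJ gives 8D = 6608, so D = 826 kJ/mol.

D(C=O) ≈ 826 kJ/mol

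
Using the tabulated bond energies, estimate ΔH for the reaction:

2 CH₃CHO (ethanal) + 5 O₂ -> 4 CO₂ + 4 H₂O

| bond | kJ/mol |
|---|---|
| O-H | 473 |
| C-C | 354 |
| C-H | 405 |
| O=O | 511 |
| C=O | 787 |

Bonds broken (reactants):
  C-C: 2 × 354 = 708
  C-H: 8 × 405 = 3240
  C=O: 2 × 787 = 1574
  O=O: 5 × 511 = 2555
  Σ(broken) = 8077 kJ
Bonds formed (products):
  C=O: 8 × 787 = 6296
  O-H: 8 × 473 = 3784
  Σ(formed) = 10080 kJ
ΔH = Σ(broken) − Σ(formed) = 8077 − 10080 = −2003 kJ

ΔH ≈ −2003 kJ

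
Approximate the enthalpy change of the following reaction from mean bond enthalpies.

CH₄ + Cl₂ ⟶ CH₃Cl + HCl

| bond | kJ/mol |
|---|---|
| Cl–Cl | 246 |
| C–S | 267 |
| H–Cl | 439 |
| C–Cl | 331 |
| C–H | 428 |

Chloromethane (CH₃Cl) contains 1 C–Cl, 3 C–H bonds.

ΔH ≈ −96 kJ

Bonds broken (reactants):
  C–H: 4 × 428 = 1712
  Cl–Cl: 1 × 246 = 246
  Σ(broken) = 1958 kJ
Bonds formed (products):
  C–Cl: 1 × 331 = 331
  C–H: 3 × 428 = 1284
  H–Cl: 1 × 439 = 439
  Σ(formed) = 2054 kJ
ΔH = Σ(broken) − Σ(formed) = 1958 − 2054 = −96 kJ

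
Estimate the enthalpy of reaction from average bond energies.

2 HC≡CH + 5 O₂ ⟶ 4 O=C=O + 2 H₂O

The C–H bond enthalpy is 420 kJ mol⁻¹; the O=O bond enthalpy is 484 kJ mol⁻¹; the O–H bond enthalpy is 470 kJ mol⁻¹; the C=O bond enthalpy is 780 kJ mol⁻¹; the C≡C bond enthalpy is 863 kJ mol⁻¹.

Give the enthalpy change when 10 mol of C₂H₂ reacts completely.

ΔH = −11470 kJ

Bonds broken (reactants):
  C≡C: 2 × 863 = 1726
  C–H: 4 × 420 = 1680
  O=O: 5 × 484 = 2420
  Σ(broken) = 5826 kJ
Bonds formed (products):
  C=O: 8 × 780 = 6240
  O–H: 4 × 470 = 1880
  Σ(formed) = 8120 kJ
ΔH = Σ(broken) − Σ(formed) = 5826 − 8120 = −2294 kJ
For 5× the reaction as written: 5 × (−2294) = −11470 kJ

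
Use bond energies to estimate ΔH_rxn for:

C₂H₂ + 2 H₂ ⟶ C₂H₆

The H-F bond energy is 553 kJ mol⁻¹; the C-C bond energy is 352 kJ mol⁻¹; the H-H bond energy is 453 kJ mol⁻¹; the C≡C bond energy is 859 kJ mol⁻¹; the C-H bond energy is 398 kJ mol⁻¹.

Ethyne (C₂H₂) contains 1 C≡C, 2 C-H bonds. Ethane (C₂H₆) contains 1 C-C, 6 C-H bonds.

ΔH ≈ −179 kJ

Bonds broken (reactants):
  C≡C: 1 × 859 = 859
  C-H: 2 × 398 = 796
  H-H: 2 × 453 = 906
  Σ(broken) = 2561 kJ
Bonds formed (products):
  C-C: 1 × 352 = 352
  C-H: 6 × 398 = 2388
  Σ(formed) = 2740 kJ
ΔH = Σ(broken) − Σ(formed) = 2561 − 2740 = −179 kJ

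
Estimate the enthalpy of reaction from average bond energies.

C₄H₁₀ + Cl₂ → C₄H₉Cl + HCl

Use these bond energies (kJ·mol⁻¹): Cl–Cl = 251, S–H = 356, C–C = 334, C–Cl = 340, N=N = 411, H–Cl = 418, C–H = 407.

ΔH ≈ −100 kJ

Bonds broken (reactants):
  C–C: 3 × 334 = 1002
  C–H: 10 × 407 = 4070
  Cl–Cl: 1 × 251 = 251
  Σ(broken) = 5323 kJ
Bonds formed (products):
  C–C: 3 × 334 = 1002
  C–Cl: 1 × 340 = 340
  C–H: 9 × 407 = 3663
  H–Cl: 1 × 418 = 418
  Σ(formed) = 5423 kJ
ΔH = Σ(broken) − Σ(formed) = 5323 − 5423 = −100 kJ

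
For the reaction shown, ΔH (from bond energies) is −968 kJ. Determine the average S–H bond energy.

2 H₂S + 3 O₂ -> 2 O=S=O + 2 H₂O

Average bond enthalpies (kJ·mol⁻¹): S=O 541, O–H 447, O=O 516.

D(S–H) ≈ 359 kJ/mol

Let D be the S–H bond energy.
Σ(broken) = 3×516 + 4×D = 1548 + 4D
Σ(formed) = 4×447 + 4×541 = 3952
ΔH = Σ(broken) − Σ(formed) = (1548 + 4D) − (3952) = −2404 + 4D
Setting this equal to −968 kJ gives 4D = 1436, so D = 359 kJ/mol.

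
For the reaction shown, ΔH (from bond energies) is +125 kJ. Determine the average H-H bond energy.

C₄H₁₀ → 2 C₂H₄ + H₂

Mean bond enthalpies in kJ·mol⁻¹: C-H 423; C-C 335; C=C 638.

Let D be the H-H bond energy.
Σ(broken) = 3×335 + 10×423 = 5235
Σ(formed) = 8×423 + 2×638 + 1×D = 4660 + D
ΔH = Σ(broken) − Σ(formed) = (5235) − (4660 + D) = +575 − D
Setting this equal to +125 kJ gives D = 450 kJ/mol.

D(H-H) ≈ 450 kJ/mol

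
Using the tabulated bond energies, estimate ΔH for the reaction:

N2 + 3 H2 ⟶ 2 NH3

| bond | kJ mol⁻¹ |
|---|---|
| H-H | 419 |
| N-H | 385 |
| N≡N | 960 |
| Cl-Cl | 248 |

ΔH ≈ −93 kJ

Bonds broken (reactants):
  H-H: 3 × 419 = 1257
  N≡N: 1 × 960 = 960
  Σ(broken) = 2217 kJ
Bonds formed (products):
  N-H: 6 × 385 = 2310
  Σ(formed) = 2310 kJ
ΔH = Σ(broken) − Σ(formed) = 2217 − 2310 = −93 kJ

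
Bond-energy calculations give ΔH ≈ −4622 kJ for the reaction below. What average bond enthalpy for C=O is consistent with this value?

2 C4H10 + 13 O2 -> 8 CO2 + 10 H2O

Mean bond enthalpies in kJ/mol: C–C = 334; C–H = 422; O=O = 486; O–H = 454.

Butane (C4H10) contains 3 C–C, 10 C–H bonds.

D(C=O) ≈ 769 kJ/mol

Let D be the C=O bond energy.
Σ(broken) = 6×334 + 20×422 + 13×486 = 16762
Σ(formed) = 16×D + 20×454 = 9080 + 16D
ΔH = Σ(broken) − Σ(formed) = (16762) − (9080 + 16D) = +7682 − 16D
Setting this equal to −4622 kJ gives 16D = 12304, so D = 769 kJ/mol.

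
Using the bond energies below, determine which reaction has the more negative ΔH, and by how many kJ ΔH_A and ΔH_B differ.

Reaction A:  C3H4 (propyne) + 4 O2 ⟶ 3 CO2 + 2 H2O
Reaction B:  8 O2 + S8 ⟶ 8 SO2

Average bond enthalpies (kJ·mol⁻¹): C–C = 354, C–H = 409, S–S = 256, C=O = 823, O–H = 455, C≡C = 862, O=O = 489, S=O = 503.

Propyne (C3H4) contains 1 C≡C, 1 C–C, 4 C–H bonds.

Reaction A:
  Bonds broken (reactants):
    C≡C: 1 × 862 = 862
    C–C: 1 × 354 = 354
    C–H: 4 × 409 = 1636
    O=O: 4 × 489 = 1956
    Σ(broken) = 4808 kJ
  Bonds formed (products):
    C=O: 6 × 823 = 4938
    O–H: 4 × 455 = 1820
    Σ(formed) = 6758 kJ
  ΔH_A = 4808 − 6758 = −1950 kJ
Reaction B:
  Bonds broken (reactants):
    O=O: 8 × 489 = 3912
    S–S: 8 × 256 = 2048
    Σ(broken) = 5960 kJ
  Bonds formed (products):
    S=O: 16 × 503 = 8048
    Σ(formed) = 8048 kJ
  ΔH_B = 5960 − 8048 = −2088 kJ
ΔH_A − ΔH_B = +138 kJ, so reaction B has the more negative ΔH; |ΔH_A − ΔH_B| = 138 kJ.

Reaction B, by 138 kJ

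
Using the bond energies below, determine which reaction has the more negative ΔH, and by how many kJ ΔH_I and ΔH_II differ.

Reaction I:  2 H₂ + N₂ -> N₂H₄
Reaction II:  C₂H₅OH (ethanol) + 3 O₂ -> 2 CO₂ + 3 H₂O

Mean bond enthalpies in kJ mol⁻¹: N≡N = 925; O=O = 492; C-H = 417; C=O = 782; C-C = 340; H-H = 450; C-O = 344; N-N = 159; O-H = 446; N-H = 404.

Reaction II, by 1163 kJ

Reaction I:
  Bonds broken (reactants):
    H-H: 2 × 450 = 900
    N≡N: 1 × 925 = 925
    Σ(broken) = 1825 kJ
  Bonds formed (products):
    N-H: 4 × 404 = 1616
    N-N: 1 × 159 = 159
    Σ(formed) = 1775 kJ
  ΔH_I = 1825 − 1775 = +50 kJ
Reaction II:
  Bonds broken (reactants):
    C-C: 1 × 340 = 340
    C-H: 5 × 417 = 2085
    C-O: 1 × 344 = 344
    O-H: 1 × 446 = 446
    O=O: 3 × 492 = 1476
    Σ(broken) = 4691 kJ
  Bonds formed (products):
    C=O: 4 × 782 = 3128
    O-H: 6 × 446 = 2676
    Σ(formed) = 5804 kJ
  ΔH_II = 4691 − 5804 = −1113 kJ
ΔH_I − ΔH_II = +1163 kJ, so reaction II has the more negative ΔH; |ΔH_I − ΔH_II| = 1163 kJ.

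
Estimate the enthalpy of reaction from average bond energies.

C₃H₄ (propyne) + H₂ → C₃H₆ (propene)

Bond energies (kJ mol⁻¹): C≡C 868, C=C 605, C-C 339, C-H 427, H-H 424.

ΔH ≈ −167 kJ

Bonds broken (reactants):
  C≡C: 1 × 868 = 868
  C-C: 1 × 339 = 339
  C-H: 4 × 427 = 1708
  H-H: 1 × 424 = 424
  Σ(broken) = 3339 kJ
Bonds formed (products):
  C-C: 1 × 339 = 339
  C-H: 6 × 427 = 2562
  C=C: 1 × 605 = 605
  Σ(formed) = 3506 kJ
ΔH = Σ(broken) − Σ(formed) = 3339 − 3506 = −167 kJ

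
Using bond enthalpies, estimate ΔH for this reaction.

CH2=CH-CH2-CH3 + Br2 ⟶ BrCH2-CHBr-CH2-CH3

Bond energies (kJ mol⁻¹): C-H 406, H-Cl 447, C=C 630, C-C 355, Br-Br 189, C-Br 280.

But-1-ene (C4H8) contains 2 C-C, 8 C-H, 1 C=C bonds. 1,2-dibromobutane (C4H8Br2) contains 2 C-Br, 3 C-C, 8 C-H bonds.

Bonds broken (reactants):
  Br-Br: 1 × 189 = 189
  C-C: 2 × 355 = 710
  C-H: 8 × 406 = 3248
  C=C: 1 × 630 = 630
  Σ(broken) = 4777 kJ
Bonds formed (products):
  C-Br: 2 × 280 = 560
  C-C: 3 × 355 = 1065
  C-H: 8 × 406 = 3248
  Σ(formed) = 4873 kJ
ΔH = Σ(broken) − Σ(formed) = 4777 − 4873 = −96 kJ

ΔH ≈ −96 kJ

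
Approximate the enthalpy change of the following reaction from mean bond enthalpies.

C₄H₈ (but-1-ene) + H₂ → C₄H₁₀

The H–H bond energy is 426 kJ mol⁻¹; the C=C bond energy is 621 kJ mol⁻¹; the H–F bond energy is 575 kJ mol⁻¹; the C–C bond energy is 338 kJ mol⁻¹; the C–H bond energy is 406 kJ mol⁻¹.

ΔH ≈ −103 kJ

Bonds broken (reactants):
  C–C: 2 × 338 = 676
  C–H: 8 × 406 = 3248
  C=C: 1 × 621 = 621
  H–H: 1 × 426 = 426
  Σ(broken) = 4971 kJ
Bonds formed (products):
  C–C: 3 × 338 = 1014
  C–H: 10 × 406 = 4060
  Σ(formed) = 5074 kJ
ΔH = Σ(broken) − Σ(formed) = 4971 − 5074 = −103 kJ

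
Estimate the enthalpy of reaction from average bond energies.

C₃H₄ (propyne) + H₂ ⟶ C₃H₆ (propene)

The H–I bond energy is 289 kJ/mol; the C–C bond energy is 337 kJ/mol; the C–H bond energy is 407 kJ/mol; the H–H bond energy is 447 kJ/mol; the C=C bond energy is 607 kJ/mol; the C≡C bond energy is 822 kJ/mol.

Bonds broken (reactants):
  C≡C: 1 × 822 = 822
  C–C: 1 × 337 = 337
  C–H: 4 × 407 = 1628
  H–H: 1 × 447 = 447
  Σ(broken) = 3234 kJ
Bonds formed (products):
  C–C: 1 × 337 = 337
  C–H: 6 × 407 = 2442
  C=C: 1 × 607 = 607
  Σ(formed) = 3386 kJ
ΔH = Σ(broken) − Σ(formed) = 3234 − 3386 = −152 kJ

ΔH ≈ −152 kJ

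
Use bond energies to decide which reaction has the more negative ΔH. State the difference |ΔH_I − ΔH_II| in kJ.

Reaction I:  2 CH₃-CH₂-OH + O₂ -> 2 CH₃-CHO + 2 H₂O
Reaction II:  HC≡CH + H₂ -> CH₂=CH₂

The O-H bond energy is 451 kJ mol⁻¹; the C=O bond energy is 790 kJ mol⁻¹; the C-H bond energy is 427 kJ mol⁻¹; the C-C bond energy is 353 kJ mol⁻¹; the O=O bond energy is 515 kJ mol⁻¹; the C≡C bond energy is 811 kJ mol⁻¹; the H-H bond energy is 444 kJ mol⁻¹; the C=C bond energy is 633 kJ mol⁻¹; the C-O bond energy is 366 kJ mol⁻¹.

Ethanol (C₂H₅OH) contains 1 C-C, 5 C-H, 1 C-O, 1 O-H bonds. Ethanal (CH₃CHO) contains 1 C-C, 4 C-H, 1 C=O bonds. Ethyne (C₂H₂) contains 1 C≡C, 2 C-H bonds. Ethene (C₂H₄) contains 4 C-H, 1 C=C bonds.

Reaction I, by 149 kJ

Reaction I:
  Bonds broken (reactants):
    C-C: 2 × 353 = 706
    C-H: 10 × 427 = 4270
    C-O: 2 × 366 = 732
    O-H: 2 × 451 = 902
    O=O: 1 × 515 = 515
    Σ(broken) = 7125 kJ
  Bonds formed (products):
    C-C: 2 × 353 = 706
    C-H: 8 × 427 = 3416
    C=O: 2 × 790 = 1580
    O-H: 4 × 451 = 1804
    Σ(formed) = 7506 kJ
  ΔH_I = 7125 − 7506 = −381 kJ
Reaction II:
  Bonds broken (reactants):
    C≡C: 1 × 811 = 811
    C-H: 2 × 427 = 854
    H-H: 1 × 444 = 444
    Σ(broken) = 2109 kJ
  Bonds formed (products):
    C-H: 4 × 427 = 1708
    C=C: 1 × 633 = 633
    Σ(formed) = 2341 kJ
  ΔH_II = 2109 − 2341 = −232 kJ
ΔH_I − ΔH_II = −149 kJ, so reaction I has the more negative ΔH; |ΔH_I − ΔH_II| = 149 kJ.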